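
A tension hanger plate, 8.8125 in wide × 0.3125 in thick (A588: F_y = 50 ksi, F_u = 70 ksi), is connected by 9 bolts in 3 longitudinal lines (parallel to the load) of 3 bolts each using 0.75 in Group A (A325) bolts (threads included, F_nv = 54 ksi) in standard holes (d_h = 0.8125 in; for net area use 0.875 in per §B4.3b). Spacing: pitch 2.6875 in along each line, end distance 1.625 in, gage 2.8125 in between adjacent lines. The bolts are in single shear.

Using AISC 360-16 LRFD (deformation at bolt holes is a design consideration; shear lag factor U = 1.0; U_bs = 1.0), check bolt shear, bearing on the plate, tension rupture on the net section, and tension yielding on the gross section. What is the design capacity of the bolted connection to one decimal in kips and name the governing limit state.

101.5 kips (net-section rupture governs)

Bolt shear: A_b = π(0.75)²/4 = 0.44179 in². φR_n = 0.75 × 54 × 0.44179 × 9 × 1 = 161.0 kips.
Bearing (0.3125 in plate, F_u = 70 ksi): end bolts L_c = 1.625 − 0.8125/2 = 1.21875, R_n = min(1.2×1.21875×0.3125×70, 2.4×0.75×0.3125×70) = 31.992 kips/bolt; interior L_c = 2.6875 − 0.8125 = 1.875, R_n = 39.375 kips/bolt. φR_n = 0.75 × (3×31.992 + 6×39.375) = 249.2 kips.
Tension rupture (net): A_n = (8.8125 − 3×0.875)×0.3125 = 1.9336 in² (U = 1.0, A_e = A_n). φR_n = 0.75 × 70 × 1.9336 = 101.5 kips.
Tension yield (gross): A_g = 8.8125×0.3125 = 2.7539 in². φR_n = 0.90 × 50 × 2.7539 = 123.9 kips.
Governing: min(161.0, 249.2, 101.5, 123.9) = 101.5 kips → net-section rupture.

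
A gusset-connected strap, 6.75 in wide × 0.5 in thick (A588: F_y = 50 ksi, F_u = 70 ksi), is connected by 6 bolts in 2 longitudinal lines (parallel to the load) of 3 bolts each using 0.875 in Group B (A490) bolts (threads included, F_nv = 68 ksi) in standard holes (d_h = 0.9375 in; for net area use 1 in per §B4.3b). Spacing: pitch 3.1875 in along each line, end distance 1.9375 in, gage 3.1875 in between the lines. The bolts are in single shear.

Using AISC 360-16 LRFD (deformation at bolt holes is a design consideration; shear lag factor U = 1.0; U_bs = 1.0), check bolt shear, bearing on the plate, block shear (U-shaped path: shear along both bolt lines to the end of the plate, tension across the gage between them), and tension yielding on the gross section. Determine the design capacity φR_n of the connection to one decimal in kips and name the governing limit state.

151.9 kips (gross-section yield governs)

Bolt shear: A_b = π(0.875)²/4 = 0.60132 in². φR_n = 0.75 × 68 × 0.60132 × 6 × 1 = 184.0 kips.
Bearing (0.5 in plate, F_u = 70 ksi): end bolts L_c = 1.9375 − 0.9375/2 = 1.46875, R_n = min(1.2×1.46875×0.5×70, 2.4×0.875×0.5×70) = 61.688 kips/bolt; interior L_c = 3.1875 − 0.9375 = 2.25, R_n = 73.5 kips/bolt. φR_n = 0.75 × (2×61.688 + 4×73.5) = 313.0 kips.
Block shear: shear path 2×[1.9375+2×3.1875] = 2×8.3125 in, A_gv = 8.3125, A_nv = 2×(8.3125 − 2.5×1)×0.5 = 5.8125 in²; tension across gage: (3.1875 − 1×1)×0.5 = 1.0938 in². R_n = min(0.6×70×5.8125, 0.6×50×8.3125) + 1.0×70×1.0938 = min(244.13, 249.38) + 76.566 = 320.7 kips. φR_n = 0.75 × 320.7 = 240.5 kips.
Tension yield (gross): A_g = 6.75×0.5 = 3.375 in². φR_n = 0.90 × 50 × 3.375 = 151.9 kips.
Governing: min(184.0, 313.0, 240.5, 151.9) = 151.9 kips → gross-section yield.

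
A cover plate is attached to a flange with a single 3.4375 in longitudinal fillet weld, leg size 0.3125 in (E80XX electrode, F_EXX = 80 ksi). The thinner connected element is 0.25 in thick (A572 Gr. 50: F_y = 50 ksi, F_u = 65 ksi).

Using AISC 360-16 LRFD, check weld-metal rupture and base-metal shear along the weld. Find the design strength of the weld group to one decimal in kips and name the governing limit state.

Weld metal: throat = 0.707×0.3125 = 0.22094 in, L = 3.4375 in. φR_n = 0.75 × 0.6 × 80 × 0.22094 × 3.4375 = 27.3 kips.
Base metal shear (0.25 in plate): yield φR_n = 1.0×0.6×50×0.25×3.4375 = 25.8 kips; rupture φR_n = 0.75×0.6×65×0.25×3.4375 = 25.1 kips; take 25.1 kips (rupture).
Governing: min(27.3, 25.1) = 25.1 kips → base-metal shear.

25.1 kips (base-metal shear governs)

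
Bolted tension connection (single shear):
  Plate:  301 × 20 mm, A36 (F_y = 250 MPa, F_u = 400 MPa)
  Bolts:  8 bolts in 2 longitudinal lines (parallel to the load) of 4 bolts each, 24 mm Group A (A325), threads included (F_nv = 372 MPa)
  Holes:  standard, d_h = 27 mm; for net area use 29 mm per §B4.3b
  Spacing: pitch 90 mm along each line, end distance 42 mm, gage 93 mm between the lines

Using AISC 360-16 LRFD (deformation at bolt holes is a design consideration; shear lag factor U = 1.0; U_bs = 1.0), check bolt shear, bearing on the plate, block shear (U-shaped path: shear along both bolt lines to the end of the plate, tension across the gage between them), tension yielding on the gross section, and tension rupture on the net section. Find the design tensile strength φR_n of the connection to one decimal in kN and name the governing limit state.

Bolt shear: A_b = π(24)²/4 = 452.39 mm². φR_n = 0.75 × 372 × 452.39 × 8 × 1 = 1009.7 kN.
Bearing (20 mm plate, F_u = 400 MPa): end bolts L_c = 42 − 27/2 = 28.5, R_n = min(1.2×28.5×20×400, 2.4×24×20×400) = 273.6 kN/bolt; interior L_c = 90 − 27 = 63, R_n = 460.8 kN/bolt. φR_n = 0.75 × (2×273.6 + 6×460.8) = 2484.0 kN.
Block shear: shear path 2×[42+3×90] = 2×312 mm, A_gv = 12480, A_nv = 2×(312 − 3.5×29)×20 = 8420 mm²; tension across gage: (93 − 1×29)×20 = 1280 mm². R_n = min(0.6×400×8420, 0.6×250×12480) + 1.0×400×1280 = min(2020.8, 1872) + 512 = 2384 kN. φR_n = 0.75 × 2384 = 1788.0 kN.
Tension yield (gross): A_g = 301×20 = 6020 mm². φR_n = 0.90 × 250 × 6020 = 1354.5 kN.
Tension rupture (net): A_n = (301 − 2×29)×20 = 4860 mm² (U = 1.0, A_e = A_n). φR_n = 0.75 × 400 × 4860 = 1458.0 kN.
Governing: min(1009.7, 2484.0, 1788.0, 1354.5, 1458.0) = 1009.7 kN → bolt shear.

1009.7 kN (bolt shear governs)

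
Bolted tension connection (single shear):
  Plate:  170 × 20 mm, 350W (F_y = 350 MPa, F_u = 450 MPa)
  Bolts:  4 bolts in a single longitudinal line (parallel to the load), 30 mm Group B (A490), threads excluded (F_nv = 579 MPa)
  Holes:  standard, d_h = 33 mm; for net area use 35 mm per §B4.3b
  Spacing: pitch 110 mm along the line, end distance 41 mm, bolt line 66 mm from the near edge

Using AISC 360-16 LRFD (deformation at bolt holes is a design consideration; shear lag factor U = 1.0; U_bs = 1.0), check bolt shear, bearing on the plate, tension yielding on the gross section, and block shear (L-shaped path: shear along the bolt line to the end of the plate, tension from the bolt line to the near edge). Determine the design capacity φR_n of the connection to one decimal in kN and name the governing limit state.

1071.0 kN (gross-section yield governs)

Bolt shear: A_b = π(30)²/4 = 706.86 mm². φR_n = 0.75 × 579 × 706.86 × 4 × 1 = 1227.8 kN.
Bearing (20 mm plate, F_u = 450 MPa): end bolts L_c = 41 − 33/2 = 24.5, R_n = min(1.2×24.5×20×450, 2.4×30×20×450) = 264.6 kN/bolt; interior L_c = 110 − 33 = 77, R_n = 648 kN/bolt. φR_n = 0.75 × (1×264.6 + 3×648) = 1656.5 kN.
Tension yield (gross): A_g = 170×20 = 3400 mm². φR_n = 0.90 × 350 × 3400 = 1071.0 kN.
Block shear: shear path 1×[41+3×110] = 1×371 mm, A_gv = 7420, A_nv = 1×(371 − 3.5×35)×20 = 4970 mm²; tension to near edge: (66 − 0.5×35)×20 = 970 mm². R_n = min(0.6×450×4970, 0.6×350×7420) + 1.0×450×970 = min(1341.9, 1558.2) + 436.5 = 1778.4 kN. φR_n = 0.75 × 1778.4 = 1333.8 kN.
Governing: min(1227.8, 1656.5, 1071.0, 1333.8) = 1071.0 kN → gross-section yield.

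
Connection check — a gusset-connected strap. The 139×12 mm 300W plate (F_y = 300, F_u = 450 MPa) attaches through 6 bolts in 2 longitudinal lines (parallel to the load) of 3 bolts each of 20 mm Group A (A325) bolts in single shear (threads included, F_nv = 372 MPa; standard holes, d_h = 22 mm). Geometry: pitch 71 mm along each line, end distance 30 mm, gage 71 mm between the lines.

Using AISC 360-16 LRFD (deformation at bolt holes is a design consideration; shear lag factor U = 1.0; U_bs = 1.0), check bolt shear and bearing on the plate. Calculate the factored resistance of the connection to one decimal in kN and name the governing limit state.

Bolt shear: A_b = π(20)²/4 = 314.16 mm². φR_n = 0.75 × 372 × 314.16 × 6 × 1 = 525.9 kN.
Bearing (12 mm plate, F_u = 450 MPa): end bolts L_c = 30 − 22/2 = 19, R_n = min(1.2×19×12×450, 2.4×20×12×450) = 123.12 kN/bolt; interior L_c = 71 − 22 = 49, R_n = 259.2 kN/bolt. φR_n = 0.75 × (2×123.12 + 4×259.2) = 962.3 kN.
Governing: min(525.9, 962.3) = 525.9 kN → bolt shear.

525.9 kN (bolt shear governs)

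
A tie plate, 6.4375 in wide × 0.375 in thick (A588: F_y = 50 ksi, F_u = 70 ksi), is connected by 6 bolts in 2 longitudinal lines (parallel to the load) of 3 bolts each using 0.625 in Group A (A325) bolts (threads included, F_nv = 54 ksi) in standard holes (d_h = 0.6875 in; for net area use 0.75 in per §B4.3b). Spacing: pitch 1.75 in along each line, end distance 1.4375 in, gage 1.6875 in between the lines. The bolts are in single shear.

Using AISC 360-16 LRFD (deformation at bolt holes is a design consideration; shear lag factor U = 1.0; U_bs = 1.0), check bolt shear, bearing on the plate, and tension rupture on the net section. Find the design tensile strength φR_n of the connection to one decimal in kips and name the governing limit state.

74.6 kips (bolt shear governs)

Bolt shear: A_b = π(0.625)²/4 = 0.3068 in². φR_n = 0.75 × 54 × 0.3068 × 6 × 1 = 74.6 kips.
Bearing (0.375 in plate, F_u = 70 ksi): end bolts L_c = 1.4375 − 0.6875/2 = 1.09375, R_n = min(1.2×1.09375×0.375×70, 2.4×0.625×0.375×70) = 34.453 kips/bolt; interior L_c = 1.75 − 0.6875 = 1.0625, R_n = 33.469 kips/bolt. φR_n = 0.75 × (2×34.453 + 4×33.469) = 152.1 kips.
Tension rupture (net): A_n = (6.4375 − 2×0.75)×0.375 = 1.8516 in² (U = 1.0, A_e = A_n). φR_n = 0.75 × 70 × 1.8516 = 97.2 kips.
Governing: min(74.6, 152.1, 97.2) = 74.6 kips → bolt shear.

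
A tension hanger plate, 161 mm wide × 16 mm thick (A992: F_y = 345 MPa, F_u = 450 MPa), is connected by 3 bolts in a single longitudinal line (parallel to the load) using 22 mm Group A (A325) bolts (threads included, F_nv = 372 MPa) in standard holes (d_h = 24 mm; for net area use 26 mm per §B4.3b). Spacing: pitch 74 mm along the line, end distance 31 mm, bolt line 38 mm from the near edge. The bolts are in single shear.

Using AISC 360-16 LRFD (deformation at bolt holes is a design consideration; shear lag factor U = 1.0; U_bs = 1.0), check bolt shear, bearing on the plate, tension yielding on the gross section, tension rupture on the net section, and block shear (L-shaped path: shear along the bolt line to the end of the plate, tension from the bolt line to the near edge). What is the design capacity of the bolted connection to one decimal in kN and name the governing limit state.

318.2 kN (bolt shear governs)

Bolt shear: A_b = π(22)²/4 = 380.13 mm². φR_n = 0.75 × 372 × 380.13 × 3 × 1 = 318.2 kN.
Bearing (16 mm plate, F_u = 450 MPa): end bolts L_c = 31 − 24/2 = 19, R_n = min(1.2×19×16×450, 2.4×22×16×450) = 164.16 kN/bolt; interior L_c = 74 − 24 = 50, R_n = 380.16 kN/bolt. φR_n = 0.75 × (1×164.16 + 2×380.16) = 693.4 kN.
Tension yield (gross): A_g = 161×16 = 2576 mm². φR_n = 0.90 × 345 × 2576 = 799.8 kN.
Tension rupture (net): A_n = (161 − 1×26)×16 = 2160 mm² (U = 1.0, A_e = A_n). φR_n = 0.75 × 450 × 2160 = 729.0 kN.
Block shear: shear path 1×[31+2×74] = 1×179 mm, A_gv = 2864, A_nv = 1×(179 − 2.5×26)×16 = 1824 mm²; tension to near edge: (38 − 0.5×26)×16 = 400 mm². R_n = min(0.6×450×1824, 0.6×345×2864) + 1.0×450×400 = min(492.48, 592.85) + 180 = 672.48 kN. φR_n = 0.75 × 672.48 = 504.4 kN.
Governing: min(318.2, 693.4, 799.8, 729.0, 504.4) = 318.2 kN → bolt shear.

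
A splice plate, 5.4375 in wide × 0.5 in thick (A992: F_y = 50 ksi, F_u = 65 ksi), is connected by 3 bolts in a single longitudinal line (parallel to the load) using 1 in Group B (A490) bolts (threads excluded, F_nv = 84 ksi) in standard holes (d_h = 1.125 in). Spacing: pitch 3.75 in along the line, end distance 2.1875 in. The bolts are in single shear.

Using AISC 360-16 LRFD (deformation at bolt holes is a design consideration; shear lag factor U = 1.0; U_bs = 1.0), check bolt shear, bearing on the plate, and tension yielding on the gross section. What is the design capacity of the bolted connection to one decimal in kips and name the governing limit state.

122.3 kips (gross-section yield governs)

Bolt shear: A_b = π(1)²/4 = 0.7854 in². φR_n = 0.75 × 84 × 0.7854 × 3 × 1 = 148.4 kips.
Bearing (0.5 in plate, F_u = 65 ksi): end bolts L_c = 2.1875 − 1.125/2 = 1.625, R_n = min(1.2×1.625×0.5×65, 2.4×1×0.5×65) = 63.375 kips/bolt; interior L_c = 3.75 − 1.125 = 2.625, R_n = 78 kips/bolt. φR_n = 0.75 × (1×63.375 + 2×78) = 164.5 kips.
Tension yield (gross): A_g = 5.4375×0.5 = 2.7188 in². φR_n = 0.90 × 50 × 2.7188 = 122.3 kips.
Governing: min(148.4, 164.5, 122.3) = 122.3 kips → gross-section yield.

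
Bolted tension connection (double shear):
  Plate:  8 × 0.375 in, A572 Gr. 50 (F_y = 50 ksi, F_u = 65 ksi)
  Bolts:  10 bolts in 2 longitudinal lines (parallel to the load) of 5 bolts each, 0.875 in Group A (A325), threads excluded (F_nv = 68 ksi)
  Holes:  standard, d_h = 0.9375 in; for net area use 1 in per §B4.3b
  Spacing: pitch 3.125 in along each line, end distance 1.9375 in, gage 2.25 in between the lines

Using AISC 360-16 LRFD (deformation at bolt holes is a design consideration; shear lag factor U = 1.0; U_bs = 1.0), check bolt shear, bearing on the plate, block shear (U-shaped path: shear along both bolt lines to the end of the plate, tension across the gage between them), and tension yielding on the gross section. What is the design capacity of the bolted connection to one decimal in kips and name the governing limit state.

135.0 kips (gross-section yield governs)

Bolt shear: A_b = π(0.875)²/4 = 0.60132 in². φR_n = 0.75 × 68 × 0.60132 × 10 × 2 = 613.3 kips.
Bearing (0.375 in plate, F_u = 65 ksi): end bolts L_c = 1.9375 − 0.9375/2 = 1.46875, R_n = min(1.2×1.46875×0.375×65, 2.4×0.875×0.375×65) = 42.961 kips/bolt; interior L_c = 3.125 − 0.9375 = 2.1875, R_n = 51.188 kips/bolt. φR_n = 0.75 × (2×42.961 + 8×51.188) = 371.6 kips.
Block shear: shear path 2×[1.9375+4×3.125] = 2×14.4375 in, A_gv = 10.828, A_nv = 2×(14.4375 − 4.5×1)×0.375 = 7.4531 in²; tension across gage: (2.25 − 1×1)×0.375 = 0.46875 in². R_n = min(0.6×65×7.4531, 0.6×50×10.828) + 1.0×65×0.46875 = min(290.67, 324.84) + 30.469 = 321.14 kips. φR_n = 0.75 × 321.14 = 240.9 kips.
Tension yield (gross): A_g = 8×0.375 = 3 in². φR_n = 0.90 × 50 × 3 = 135.0 kips.
Governing: min(613.3, 371.6, 240.9, 135.0) = 135.0 kips → gross-section yield.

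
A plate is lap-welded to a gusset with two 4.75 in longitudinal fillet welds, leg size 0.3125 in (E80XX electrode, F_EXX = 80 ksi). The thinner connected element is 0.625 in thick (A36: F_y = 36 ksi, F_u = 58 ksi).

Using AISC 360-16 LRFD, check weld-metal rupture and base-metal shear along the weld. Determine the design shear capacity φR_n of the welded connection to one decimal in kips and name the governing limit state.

75.6 kips (weld metal governs)

Weld metal: throat = 0.707×0.3125 = 0.22094 in, L = 2×4.75 = 9.5 in. φR_n = 0.75 × 0.6 × 80 × 0.22094 × 9.5 = 75.6 kips.
Base metal shear (0.625 in plate): yield φR_n = 1.0×0.6×36×0.625×9.5 = 128.3 kips; rupture φR_n = 0.75×0.6×58×0.625×9.5 = 155.0 kips; take 128.3 kips (yield).
Governing: min(75.6, 128.3) = 75.6 kips → weld metal.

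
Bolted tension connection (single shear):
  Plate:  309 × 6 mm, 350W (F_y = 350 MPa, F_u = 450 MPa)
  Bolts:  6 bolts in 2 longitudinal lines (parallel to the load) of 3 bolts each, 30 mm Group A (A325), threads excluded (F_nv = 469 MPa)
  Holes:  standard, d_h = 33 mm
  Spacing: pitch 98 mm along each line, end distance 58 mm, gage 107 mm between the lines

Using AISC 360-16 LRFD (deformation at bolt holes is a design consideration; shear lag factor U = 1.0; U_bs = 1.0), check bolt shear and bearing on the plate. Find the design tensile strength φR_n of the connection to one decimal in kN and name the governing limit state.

784.9 kN (bearing governs)

Bolt shear: A_b = π(30)²/4 = 706.86 mm². φR_n = 0.75 × 469 × 706.86 × 6 × 1 = 1491.8 kN.
Bearing (6 mm plate, F_u = 450 MPa): end bolts L_c = 58 − 33/2 = 41.5, R_n = min(1.2×41.5×6×450, 2.4×30×6×450) = 134.46 kN/bolt; interior L_c = 98 − 33 = 65, R_n = 194.4 kN/bolt. φR_n = 0.75 × (2×134.46 + 4×194.4) = 784.9 kN.
Governing: min(1491.8, 784.9) = 784.9 kN → bearing.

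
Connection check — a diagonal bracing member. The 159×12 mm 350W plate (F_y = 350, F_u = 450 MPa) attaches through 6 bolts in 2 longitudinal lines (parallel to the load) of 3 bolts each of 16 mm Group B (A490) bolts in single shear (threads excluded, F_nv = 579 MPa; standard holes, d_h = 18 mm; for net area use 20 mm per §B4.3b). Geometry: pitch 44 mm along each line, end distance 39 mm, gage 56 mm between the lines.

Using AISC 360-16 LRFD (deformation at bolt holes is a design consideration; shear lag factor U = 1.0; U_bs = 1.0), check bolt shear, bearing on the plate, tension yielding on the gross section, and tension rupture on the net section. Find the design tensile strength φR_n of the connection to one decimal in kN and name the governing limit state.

482.0 kN (net-section rupture governs)

Bolt shear: A_b = π(16)²/4 = 201.06 mm². φR_n = 0.75 × 579 × 201.06 × 6 × 1 = 523.9 kN.
Bearing (12 mm plate, F_u = 450 MPa): end bolts L_c = 39 − 18/2 = 30, R_n = min(1.2×30×12×450, 2.4×16×12×450) = 194.4 kN/bolt; interior L_c = 44 − 18 = 26, R_n = 168.48 kN/bolt. φR_n = 0.75 × (2×194.4 + 4×168.48) = 797.0 kN.
Tension yield (gross): A_g = 159×12 = 1908 mm². φR_n = 0.90 × 350 × 1908 = 601.0 kN.
Tension rupture (net): A_n = (159 − 2×20)×12 = 1428 mm² (U = 1.0, A_e = A_n). φR_n = 0.75 × 450 × 1428 = 482.0 kN.
Governing: min(523.9, 797.0, 601.0, 482.0) = 482.0 kN → net-section rupture.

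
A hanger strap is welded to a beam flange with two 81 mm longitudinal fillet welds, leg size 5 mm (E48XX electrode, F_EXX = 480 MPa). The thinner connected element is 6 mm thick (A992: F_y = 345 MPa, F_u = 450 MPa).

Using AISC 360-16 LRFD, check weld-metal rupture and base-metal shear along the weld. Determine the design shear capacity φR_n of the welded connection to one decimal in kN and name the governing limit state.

Weld metal: throat = 0.707×5 = 3.535 mm, L = 2×81 = 162 mm. φR_n = 0.75 × 0.6 × 480 × 3.535 × 162 = 123.7 kN.
Base metal shear (6 mm plate): yield φR_n = 1.0×0.6×345×6×162 = 201.2 kN; rupture φR_n = 0.75×0.6×450×6×162 = 196.8 kN; take 196.8 kN (rupture).
Governing: min(123.7, 196.8) = 123.7 kN → weld metal.

123.7 kN (weld metal governs)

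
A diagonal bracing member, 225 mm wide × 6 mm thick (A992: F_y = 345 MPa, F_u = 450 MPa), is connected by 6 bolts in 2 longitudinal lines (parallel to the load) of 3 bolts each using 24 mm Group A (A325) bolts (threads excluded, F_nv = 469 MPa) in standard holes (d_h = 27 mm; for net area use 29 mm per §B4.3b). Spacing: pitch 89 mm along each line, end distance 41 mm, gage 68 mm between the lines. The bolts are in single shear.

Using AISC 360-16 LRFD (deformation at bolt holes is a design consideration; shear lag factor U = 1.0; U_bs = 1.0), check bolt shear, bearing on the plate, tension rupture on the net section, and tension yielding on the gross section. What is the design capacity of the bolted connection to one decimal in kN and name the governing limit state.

338.2 kN (net-section rupture governs)

Bolt shear: A_b = π(24)²/4 = 452.39 mm². φR_n = 0.75 × 469 × 452.39 × 6 × 1 = 954.8 kN.
Bearing (6 mm plate, F_u = 450 MPa): end bolts L_c = 41 − 27/2 = 27.5, R_n = min(1.2×27.5×6×450, 2.4×24×6×450) = 89.1 kN/bolt; interior L_c = 89 − 27 = 62, R_n = 155.52 kN/bolt. φR_n = 0.75 × (2×89.1 + 4×155.52) = 600.2 kN.
Tension rupture (net): A_n = (225 − 2×29)×6 = 1002 mm² (U = 1.0, A_e = A_n). φR_n = 0.75 × 450 × 1002 = 338.2 kN.
Tension yield (gross): A_g = 225×6 = 1350 mm². φR_n = 0.90 × 345 × 1350 = 419.2 kN.
Governing: min(954.8, 600.2, 338.2, 419.2) = 338.2 kN → net-section rupture.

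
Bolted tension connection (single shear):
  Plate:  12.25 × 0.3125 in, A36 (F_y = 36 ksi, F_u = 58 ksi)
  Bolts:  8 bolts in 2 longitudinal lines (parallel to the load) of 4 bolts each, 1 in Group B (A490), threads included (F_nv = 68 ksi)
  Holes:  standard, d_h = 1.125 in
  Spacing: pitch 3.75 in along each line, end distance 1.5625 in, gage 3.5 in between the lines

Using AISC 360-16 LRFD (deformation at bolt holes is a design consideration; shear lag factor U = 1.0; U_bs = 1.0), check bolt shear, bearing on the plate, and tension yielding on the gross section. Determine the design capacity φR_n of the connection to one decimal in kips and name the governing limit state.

124.0 kips (gross-section yield governs)

Bolt shear: A_b = π(1)²/4 = 0.7854 in². φR_n = 0.75 × 68 × 0.7854 × 8 × 1 = 320.4 kips.
Bearing (0.3125 in plate, F_u = 58 ksi): end bolts L_c = 1.5625 − 1.125/2 = 1, R_n = min(1.2×1×0.3125×58, 2.4×1×0.3125×58) = 21.75 kips/bolt; interior L_c = 3.75 − 1.125 = 2.625, R_n = 43.5 kips/bolt. φR_n = 0.75 × (2×21.75 + 6×43.5) = 228.4 kips.
Tension yield (gross): A_g = 12.25×0.3125 = 3.8281 in². φR_n = 0.90 × 36 × 3.8281 = 124.0 kips.
Governing: min(320.4, 228.4, 124.0) = 124.0 kips → gross-section yield.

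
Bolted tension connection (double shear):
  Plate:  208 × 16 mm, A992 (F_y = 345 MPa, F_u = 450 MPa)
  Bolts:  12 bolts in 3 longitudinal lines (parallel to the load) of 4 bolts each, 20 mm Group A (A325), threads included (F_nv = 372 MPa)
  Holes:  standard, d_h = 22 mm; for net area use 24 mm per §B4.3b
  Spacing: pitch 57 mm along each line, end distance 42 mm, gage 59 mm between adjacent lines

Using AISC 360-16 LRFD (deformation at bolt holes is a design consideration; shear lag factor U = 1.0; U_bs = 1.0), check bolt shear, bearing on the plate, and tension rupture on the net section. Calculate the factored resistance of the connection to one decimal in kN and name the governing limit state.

734.4 kN (net-section rupture governs)

Bolt shear: A_b = π(20)²/4 = 314.16 mm². φR_n = 0.75 × 372 × 314.16 × 12 × 2 = 2103.6 kN.
Bearing (16 mm plate, F_u = 450 MPa): end bolts L_c = 42 − 22/2 = 31, R_n = min(1.2×31×16×450, 2.4×20×16×450) = 267.84 kN/bolt; interior L_c = 57 − 22 = 35, R_n = 302.4 kN/bolt. φR_n = 0.75 × (3×267.84 + 9×302.4) = 2643.8 kN.
Tension rupture (net): A_n = (208 − 3×24)×16 = 2176 mm² (U = 1.0, A_e = A_n). φR_n = 0.75 × 450 × 2176 = 734.4 kN.
Governing: min(2103.6, 2643.8, 734.4) = 734.4 kN → net-section rupture.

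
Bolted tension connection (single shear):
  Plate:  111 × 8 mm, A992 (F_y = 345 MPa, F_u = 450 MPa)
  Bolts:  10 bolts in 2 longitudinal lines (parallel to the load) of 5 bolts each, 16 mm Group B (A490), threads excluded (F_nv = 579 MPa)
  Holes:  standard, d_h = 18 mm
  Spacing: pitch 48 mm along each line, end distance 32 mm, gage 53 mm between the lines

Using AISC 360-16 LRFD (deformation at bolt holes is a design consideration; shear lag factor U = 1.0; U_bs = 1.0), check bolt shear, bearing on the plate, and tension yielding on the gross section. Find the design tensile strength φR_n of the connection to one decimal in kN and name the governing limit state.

275.7 kN (gross-section yield governs)

Bolt shear: A_b = π(16)²/4 = 201.06 mm². φR_n = 0.75 × 579 × 201.06 × 10 × 1 = 873.1 kN.
Bearing (8 mm plate, F_u = 450 MPa): end bolts L_c = 32 − 18/2 = 23, R_n = min(1.2×23×8×450, 2.4×16×8×450) = 99.36 kN/bolt; interior L_c = 48 − 18 = 30, R_n = 129.6 kN/bolt. φR_n = 0.75 × (2×99.36 + 8×129.6) = 926.6 kN.
Tension yield (gross): A_g = 111×8 = 888 mm². φR_n = 0.90 × 345 × 888 = 275.7 kN.
Governing: min(873.1, 926.6, 275.7) = 275.7 kN → gross-section yield.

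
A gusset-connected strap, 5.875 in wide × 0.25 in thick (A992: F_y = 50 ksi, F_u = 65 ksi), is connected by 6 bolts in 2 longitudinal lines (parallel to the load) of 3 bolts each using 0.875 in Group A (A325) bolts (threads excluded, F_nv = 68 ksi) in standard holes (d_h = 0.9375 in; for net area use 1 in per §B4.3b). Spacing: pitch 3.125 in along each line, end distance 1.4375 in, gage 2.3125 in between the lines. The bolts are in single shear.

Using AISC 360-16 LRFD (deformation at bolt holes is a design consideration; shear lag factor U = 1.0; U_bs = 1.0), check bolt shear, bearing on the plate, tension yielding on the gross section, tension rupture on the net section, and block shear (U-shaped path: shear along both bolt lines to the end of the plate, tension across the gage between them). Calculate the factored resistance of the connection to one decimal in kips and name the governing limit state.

Bolt shear: A_b = π(0.875)²/4 = 0.60132 in². φR_n = 0.75 × 68 × 0.60132 × 6 × 1 = 184.0 kips.
Bearing (0.25 in plate, F_u = 65 ksi): end bolts L_c = 1.4375 − 0.9375/2 = 0.96875, R_n = min(1.2×0.96875×0.25×65, 2.4×0.875×0.25×65) = 18.891 kips/bolt; interior L_c = 3.125 − 0.9375 = 2.1875, R_n = 34.125 kips/bolt. φR_n = 0.75 × (2×18.891 + 4×34.125) = 130.7 kips.
Tension yield (gross): A_g = 5.875×0.25 = 1.4688 in². φR_n = 0.90 × 50 × 1.4688 = 66.1 kips.
Tension rupture (net): A_n = (5.875 − 2×1)×0.25 = 0.96875 in² (U = 1.0, A_e = A_n). φR_n = 0.75 × 65 × 0.96875 = 47.2 kips.
Block shear: shear path 2×[1.4375+2×3.125] = 2×7.6875 in, A_gv = 3.8438, A_nv = 2×(7.6875 − 2.5×1)×0.25 = 2.5938 in²; tension across gage: (2.3125 − 1×1)×0.25 = 0.32813 in². R_n = min(0.6×65×2.5938, 0.6×50×3.8438) + 1.0×65×0.32813 = min(101.16, 115.31) + 21.328 = 122.49 kips. φR_n = 0.75 × 122.49 = 91.9 kips.
Governing: min(184.0, 130.7, 66.1, 47.2, 91.9) = 47.2 kips → net-section rupture.

47.2 kips (net-section rupture governs)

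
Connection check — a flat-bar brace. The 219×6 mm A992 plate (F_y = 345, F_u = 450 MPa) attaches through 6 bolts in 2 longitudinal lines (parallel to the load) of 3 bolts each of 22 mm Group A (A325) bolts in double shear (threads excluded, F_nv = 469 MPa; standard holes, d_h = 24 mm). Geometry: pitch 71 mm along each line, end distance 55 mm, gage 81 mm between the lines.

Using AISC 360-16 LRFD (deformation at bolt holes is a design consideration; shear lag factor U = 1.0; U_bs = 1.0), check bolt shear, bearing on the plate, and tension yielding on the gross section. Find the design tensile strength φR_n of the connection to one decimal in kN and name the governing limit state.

408.0 kN (gross-section yield governs)

Bolt shear: A_b = π(22)²/4 = 380.13 mm². φR_n = 0.75 × 469 × 380.13 × 6 × 2 = 1604.5 kN.
Bearing (6 mm plate, F_u = 450 MPa): end bolts L_c = 55 − 24/2 = 43, R_n = min(1.2×43×6×450, 2.4×22×6×450) = 139.32 kN/bolt; interior L_c = 71 − 24 = 47, R_n = 142.56 kN/bolt. φR_n = 0.75 × (2×139.32 + 4×142.56) = 636.7 kN.
Tension yield (gross): A_g = 219×6 = 1314 mm². φR_n = 0.90 × 345 × 1314 = 408.0 kN.
Governing: min(1604.5, 636.7, 408.0) = 408.0 kN → gross-section yield.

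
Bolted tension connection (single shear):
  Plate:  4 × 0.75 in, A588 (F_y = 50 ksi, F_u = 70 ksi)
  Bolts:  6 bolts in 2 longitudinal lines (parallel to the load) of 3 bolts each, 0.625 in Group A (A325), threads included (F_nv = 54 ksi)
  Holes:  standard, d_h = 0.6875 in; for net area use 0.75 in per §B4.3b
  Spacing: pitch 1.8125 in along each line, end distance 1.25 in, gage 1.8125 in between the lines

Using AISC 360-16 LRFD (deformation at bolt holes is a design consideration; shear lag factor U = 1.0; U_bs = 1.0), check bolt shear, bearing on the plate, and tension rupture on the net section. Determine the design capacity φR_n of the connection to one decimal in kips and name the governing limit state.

74.6 kips (bolt shear governs)

Bolt shear: A_b = π(0.625)²/4 = 0.3068 in². φR_n = 0.75 × 54 × 0.3068 × 6 × 1 = 74.6 kips.
Bearing (0.75 in plate, F_u = 70 ksi): end bolts L_c = 1.25 − 0.6875/2 = 0.90625, R_n = min(1.2×0.90625×0.75×70, 2.4×0.625×0.75×70) = 57.094 kips/bolt; interior L_c = 1.8125 − 0.6875 = 1.125, R_n = 70.875 kips/bolt. φR_n = 0.75 × (2×57.094 + 4×70.875) = 298.3 kips.
Tension rupture (net): A_n = (4 − 2×0.75)×0.75 = 1.875 in² (U = 1.0, A_e = A_n). φR_n = 0.75 × 70 × 1.875 = 98.4 kips.
Governing: min(74.6, 298.3, 98.4) = 74.6 kips → bolt shear.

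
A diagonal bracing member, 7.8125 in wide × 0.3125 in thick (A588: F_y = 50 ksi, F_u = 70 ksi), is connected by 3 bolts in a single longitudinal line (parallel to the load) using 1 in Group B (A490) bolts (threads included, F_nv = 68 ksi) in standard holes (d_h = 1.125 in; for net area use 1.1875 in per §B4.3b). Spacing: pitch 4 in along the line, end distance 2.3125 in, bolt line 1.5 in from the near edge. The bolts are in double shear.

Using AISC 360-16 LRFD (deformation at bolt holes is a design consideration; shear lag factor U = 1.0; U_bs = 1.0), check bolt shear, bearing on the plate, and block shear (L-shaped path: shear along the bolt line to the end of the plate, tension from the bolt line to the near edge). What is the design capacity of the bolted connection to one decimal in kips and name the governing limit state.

Bolt shear: A_b = π(1)²/4 = 0.7854 in². φR_n = 0.75 × 68 × 0.7854 × 3 × 2 = 240.3 kips.
Bearing (0.3125 in plate, F_u = 70 ksi): end bolts L_c = 2.3125 − 1.125/2 = 1.75, R_n = min(1.2×1.75×0.3125×70, 2.4×1×0.3125×70) = 45.938 kips/bolt; interior L_c = 4 − 1.125 = 2.875, R_n = 52.5 kips/bolt. φR_n = 0.75 × (1×45.938 + 2×52.5) = 113.2 kips.
Block shear: shear path 1×[2.3125+2×4] = 1×10.3125 in, A_gv = 3.2227, A_nv = 1×(10.3125 − 2.5×1.1875)×0.3125 = 2.2949 in²; tension to near edge: (1.5 − 0.5×1.1875)×0.3125 = 0.2832 in². R_n = min(0.6×70×2.2949, 0.6×50×3.2227) + 1.0×70×0.2832 = min(96.386, 96.681) + 19.824 = 116.21 kips. φR_n = 0.75 × 116.21 = 87.2 kips.
Governing: min(240.3, 113.2, 87.2) = 87.2 kips → block shear.

87.2 kips (block shear governs)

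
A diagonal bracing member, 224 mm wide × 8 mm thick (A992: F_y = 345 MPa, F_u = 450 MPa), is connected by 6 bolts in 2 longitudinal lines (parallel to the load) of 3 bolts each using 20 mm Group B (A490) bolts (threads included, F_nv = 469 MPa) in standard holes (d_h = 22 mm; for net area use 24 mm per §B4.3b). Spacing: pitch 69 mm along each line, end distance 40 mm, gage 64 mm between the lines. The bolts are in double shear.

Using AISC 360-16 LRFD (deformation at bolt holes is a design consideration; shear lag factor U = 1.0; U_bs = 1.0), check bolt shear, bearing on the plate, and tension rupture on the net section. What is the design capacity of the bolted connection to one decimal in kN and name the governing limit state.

475.2 kN (net-section rupture governs)

Bolt shear: A_b = π(20)²/4 = 314.16 mm². φR_n = 0.75 × 469 × 314.16 × 6 × 2 = 1326.1 kN.
Bearing (8 mm plate, F_u = 450 MPa): end bolts L_c = 40 − 22/2 = 29, R_n = min(1.2×29×8×450, 2.4×20×8×450) = 125.28 kN/bolt; interior L_c = 69 − 22 = 47, R_n = 172.8 kN/bolt. φR_n = 0.75 × (2×125.28 + 4×172.8) = 706.3 kN.
Tension rupture (net): A_n = (224 − 2×24)×8 = 1408 mm² (U = 1.0, A_e = A_n). φR_n = 0.75 × 450 × 1408 = 475.2 kN.
Governing: min(1326.1, 706.3, 475.2) = 475.2 kN → net-section rupture.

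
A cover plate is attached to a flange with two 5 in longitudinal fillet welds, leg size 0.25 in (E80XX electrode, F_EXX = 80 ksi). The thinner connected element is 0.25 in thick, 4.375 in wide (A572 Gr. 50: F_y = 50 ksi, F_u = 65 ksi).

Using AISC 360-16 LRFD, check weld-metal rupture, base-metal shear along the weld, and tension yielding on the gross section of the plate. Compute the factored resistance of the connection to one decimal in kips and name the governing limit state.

Weld metal: throat = 0.707×0.25 = 0.17675 in, L = 2×5 = 10 in. φR_n = 0.75 × 0.6 × 80 × 0.17675 × 10 = 63.6 kips.
Base metal shear (0.25 in plate): yield φR_n = 1.0×0.6×50×0.25×10 = 75.0 kips; rupture φR_n = 0.75×0.6×65×0.25×10 = 73.1 kips; take 73.1 kips (rupture).
Tension yield (gross): A_g = 4.375×0.25 = 1.0938 in². φR_n = 0.90 × 50 × 1.0938 = 49.2 kips.
Governing: min(63.6, 73.1, 49.2) = 49.2 kips → gross-section yield.

49.2 kips (gross-section yield governs)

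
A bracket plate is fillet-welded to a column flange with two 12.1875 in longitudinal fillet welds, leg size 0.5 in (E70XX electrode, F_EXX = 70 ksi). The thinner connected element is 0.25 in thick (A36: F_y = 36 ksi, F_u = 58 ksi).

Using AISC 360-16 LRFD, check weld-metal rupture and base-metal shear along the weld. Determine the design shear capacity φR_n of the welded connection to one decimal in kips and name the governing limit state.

131.6 kips (base-metal shear governs)

Weld metal: throat = 0.707×0.5 = 0.3535 in, L = 2×12.1875 = 24.375 in. φR_n = 0.75 × 0.6 × 70 × 0.3535 × 24.375 = 271.4 kips.
Base metal shear (0.25 in plate): yield φR_n = 1.0×0.6×36×0.25×24.375 = 131.6 kips; rupture φR_n = 0.75×0.6×58×0.25×24.375 = 159.0 kips; take 131.6 kips (yield).
Governing: min(271.4, 131.6) = 131.6 kips → base-metal shear.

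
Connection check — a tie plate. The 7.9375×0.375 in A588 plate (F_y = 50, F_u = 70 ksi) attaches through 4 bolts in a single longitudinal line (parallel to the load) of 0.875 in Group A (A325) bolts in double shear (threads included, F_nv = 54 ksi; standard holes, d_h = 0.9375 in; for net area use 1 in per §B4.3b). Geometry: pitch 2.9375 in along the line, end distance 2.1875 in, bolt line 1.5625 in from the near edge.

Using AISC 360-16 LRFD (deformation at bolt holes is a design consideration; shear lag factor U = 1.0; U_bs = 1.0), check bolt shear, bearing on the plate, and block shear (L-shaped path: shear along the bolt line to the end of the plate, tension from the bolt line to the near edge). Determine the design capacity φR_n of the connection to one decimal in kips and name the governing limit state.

Bolt shear: A_b = π(0.875)²/4 = 0.60132 in². φR_n = 0.75 × 54 × 0.60132 × 4 × 2 = 194.8 kips.
Bearing (0.375 in plate, F_u = 70 ksi): end bolts L_c = 2.1875 − 0.9375/2 = 1.71875, R_n = min(1.2×1.71875×0.375×70, 2.4×0.875×0.375×70) = 54.141 kips/bolt; interior L_c = 2.9375 − 0.9375 = 2, R_n = 55.125 kips/bolt. φR_n = 0.75 × (1×54.141 + 3×55.125) = 164.6 kips.
Block shear: shear path 1×[2.1875+3×2.9375] = 1×11 in, A_gv = 4.125, A_nv = 1×(11 − 3.5×1)×0.375 = 2.8125 in²; tension to near edge: (1.5625 − 0.5×1)×0.375 = 0.39844 in². R_n = min(0.6×70×2.8125, 0.6×50×4.125) + 1.0×70×0.39844 = min(118.13, 123.75) + 27.891 = 146.02 kips. φR_n = 0.75 × 146.02 = 109.5 kips.
Governing: min(194.8, 164.6, 109.5) = 109.5 kips → block shear.

109.5 kips (block shear governs)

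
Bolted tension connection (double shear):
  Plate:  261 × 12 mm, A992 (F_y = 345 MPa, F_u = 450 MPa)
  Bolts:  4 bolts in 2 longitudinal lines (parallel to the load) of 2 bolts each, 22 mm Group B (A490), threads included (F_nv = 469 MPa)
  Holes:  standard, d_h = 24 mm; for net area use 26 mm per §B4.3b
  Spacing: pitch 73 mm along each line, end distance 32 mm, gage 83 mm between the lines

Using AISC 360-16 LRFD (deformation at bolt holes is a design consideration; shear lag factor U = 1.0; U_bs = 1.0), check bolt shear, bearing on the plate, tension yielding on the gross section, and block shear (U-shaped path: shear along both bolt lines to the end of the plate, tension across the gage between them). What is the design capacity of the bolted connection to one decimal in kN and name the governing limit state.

551.6 kN (block shear governs)

Bolt shear: A_b = π(22)²/4 = 380.13 mm². φR_n = 0.75 × 469 × 380.13 × 4 × 2 = 1069.7 kN.
Bearing (12 mm plate, F_u = 450 MPa): end bolts L_c = 32 − 24/2 = 20, R_n = min(1.2×20×12×450, 2.4×22×12×450) = 129.6 kN/bolt; interior L_c = 73 − 24 = 49, R_n = 285.12 kN/bolt. φR_n = 0.75 × (2×129.6 + 2×285.12) = 622.1 kN.
Tension yield (gross): A_g = 261×12 = 3132 mm². φR_n = 0.90 × 345 × 3132 = 972.5 kN.
Block shear: shear path 2×[32+1×73] = 2×105 mm, A_gv = 2520, A_nv = 2×(105 − 1.5×26)×12 = 1584 mm²; tension across gage: (83 − 1×26)×12 = 684 mm². R_n = min(0.6×450×1584, 0.6×345×2520) + 1.0×450×684 = min(427.68, 521.64) + 307.8 = 735.48 kN. φR_n = 0.75 × 735.48 = 551.6 kN.
Governing: min(1069.7, 622.1, 972.5, 551.6) = 551.6 kN → block shear.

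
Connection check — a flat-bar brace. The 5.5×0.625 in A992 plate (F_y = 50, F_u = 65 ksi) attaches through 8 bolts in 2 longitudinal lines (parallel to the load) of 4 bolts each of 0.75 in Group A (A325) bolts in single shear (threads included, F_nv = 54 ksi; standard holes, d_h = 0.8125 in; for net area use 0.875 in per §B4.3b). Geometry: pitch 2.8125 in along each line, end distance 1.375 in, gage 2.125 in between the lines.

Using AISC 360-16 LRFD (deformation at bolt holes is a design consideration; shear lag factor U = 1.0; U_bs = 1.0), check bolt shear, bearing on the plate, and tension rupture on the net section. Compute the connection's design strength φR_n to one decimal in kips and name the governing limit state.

114.3 kips (net-section rupture governs)

Bolt shear: A_b = π(0.75)²/4 = 0.44179 in². φR_n = 0.75 × 54 × 0.44179 × 8 × 1 = 143.1 kips.
Bearing (0.625 in plate, F_u = 65 ksi): end bolts L_c = 1.375 − 0.8125/2 = 0.96875, R_n = min(1.2×0.96875×0.625×65, 2.4×0.75×0.625×65) = 47.227 kips/bolt; interior L_c = 2.8125 − 0.8125 = 2, R_n = 73.125 kips/bolt. φR_n = 0.75 × (2×47.227 + 6×73.125) = 399.9 kips.
Tension rupture (net): A_n = (5.5 − 2×0.875)×0.625 = 2.3438 in² (U = 1.0, A_e = A_n). φR_n = 0.75 × 65 × 2.3438 = 114.3 kips.
Governing: min(143.1, 399.9, 114.3) = 114.3 kips → net-section rupture.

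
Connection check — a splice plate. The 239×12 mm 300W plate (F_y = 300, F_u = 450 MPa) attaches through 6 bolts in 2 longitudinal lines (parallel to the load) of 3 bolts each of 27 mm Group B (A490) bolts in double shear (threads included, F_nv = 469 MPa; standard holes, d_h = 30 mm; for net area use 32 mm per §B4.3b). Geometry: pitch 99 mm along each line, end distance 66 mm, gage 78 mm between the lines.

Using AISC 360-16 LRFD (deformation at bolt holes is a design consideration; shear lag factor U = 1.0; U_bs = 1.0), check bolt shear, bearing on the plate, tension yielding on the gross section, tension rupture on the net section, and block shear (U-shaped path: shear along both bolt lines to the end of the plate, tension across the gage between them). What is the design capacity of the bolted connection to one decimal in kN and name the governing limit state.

Bolt shear: A_b = π(27)²/4 = 572.56 mm². φR_n = 0.75 × 469 × 572.56 × 6 × 2 = 2416.8 kN.
Bearing (12 mm plate, F_u = 450 MPa): end bolts L_c = 66 − 30/2 = 51, R_n = min(1.2×51×12×450, 2.4×27×12×450) = 330.48 kN/bolt; interior L_c = 99 − 30 = 69, R_n = 349.92 kN/bolt. φR_n = 0.75 × (2×330.48 + 4×349.92) = 1545.5 kN.
Tension yield (gross): A_g = 239×12 = 2868 mm². φR_n = 0.90 × 300 × 2868 = 774.4 kN.
Tension rupture (net): A_n = (239 − 2×32)×12 = 2100 mm² (U = 1.0, A_e = A_n). φR_n = 0.75 × 450 × 2100 = 708.8 kN.
Block shear: shear path 2×[66+2×99] = 2×264 mm, A_gv = 6336, A_nv = 2×(264 − 2.5×32)×12 = 4416 mm²; tension across gage: (78 − 1×32)×12 = 552 mm². R_n = min(0.6×450×4416, 0.6×300×6336) + 1.0×450×552 = min(1192.3, 1140.5) + 248.4 = 1388.9 kN. φR_n = 0.75 × 1388.9 = 1041.7 kN.
Governing: min(2416.8, 1545.5, 774.4, 708.8, 1041.7) = 708.8 kN → net-section rupture.

708.8 kN (net-section rupture governs)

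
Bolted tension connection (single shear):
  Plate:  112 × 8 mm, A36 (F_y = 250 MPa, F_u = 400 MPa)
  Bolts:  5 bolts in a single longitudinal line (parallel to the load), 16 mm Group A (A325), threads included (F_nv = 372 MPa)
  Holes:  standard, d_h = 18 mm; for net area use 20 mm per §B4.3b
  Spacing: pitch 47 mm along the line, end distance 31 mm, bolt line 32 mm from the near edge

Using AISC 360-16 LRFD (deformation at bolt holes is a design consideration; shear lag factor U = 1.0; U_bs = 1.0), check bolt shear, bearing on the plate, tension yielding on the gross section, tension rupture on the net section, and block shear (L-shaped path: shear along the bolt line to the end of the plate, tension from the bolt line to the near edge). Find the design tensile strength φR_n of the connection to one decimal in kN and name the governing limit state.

201.6 kN (gross-section yield governs)

Bolt shear: A_b = π(16)²/4 = 201.06 mm². φR_n = 0.75 × 372 × 201.06 × 5 × 1 = 280.5 kN.
Bearing (8 mm plate, F_u = 400 MPa): end bolts L_c = 31 − 18/2 = 22, R_n = min(1.2×22×8×400, 2.4×16×8×400) = 84.48 kN/bolt; interior L_c = 47 − 18 = 29, R_n = 111.36 kN/bolt. φR_n = 0.75 × (1×84.48 + 4×111.36) = 397.4 kN.
Tension yield (gross): A_g = 112×8 = 896 mm². φR_n = 0.90 × 250 × 896 = 201.6 kN.
Tension rupture (net): A_n = (112 − 1×20)×8 = 736 mm² (U = 1.0, A_e = A_n). φR_n = 0.75 × 400 × 736 = 220.8 kN.
Block shear: shear path 1×[31+4×47] = 1×219 mm, A_gv = 1752, A_nv = 1×(219 − 4.5×20)×8 = 1032 mm²; tension to near edge: (32 − 0.5×20)×8 = 176 mm². R_n = min(0.6×400×1032, 0.6×250×1752) + 1.0×400×176 = min(247.68, 262.8) + 70.4 = 318.08 kN. φR_n = 0.75 × 318.08 = 238.6 kN.
Governing: min(280.5, 397.4, 201.6, 220.8, 238.6) = 201.6 kN → gross-section yield.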